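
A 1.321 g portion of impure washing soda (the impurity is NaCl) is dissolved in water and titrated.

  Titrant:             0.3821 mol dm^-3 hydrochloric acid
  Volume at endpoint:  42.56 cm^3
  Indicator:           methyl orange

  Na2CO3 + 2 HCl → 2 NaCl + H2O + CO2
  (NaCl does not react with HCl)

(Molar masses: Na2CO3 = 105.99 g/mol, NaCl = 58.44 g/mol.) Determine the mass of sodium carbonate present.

0.8618 g

n(HCl) = 0.04256 × 0.3821 = 0.01626 mol
Let x = n(Na2CO3), y = n(NaCl).
Titrant: 2x = 0.01626;  mass: 105.99x + 58.44y = 1.321
Solving, x = 8.131 × 10^-3 mol, y = 7.857 × 10^-3 mol
mass of Na2CO3 = 8.131 × 10^-3 × 105.99 = 0.8618 g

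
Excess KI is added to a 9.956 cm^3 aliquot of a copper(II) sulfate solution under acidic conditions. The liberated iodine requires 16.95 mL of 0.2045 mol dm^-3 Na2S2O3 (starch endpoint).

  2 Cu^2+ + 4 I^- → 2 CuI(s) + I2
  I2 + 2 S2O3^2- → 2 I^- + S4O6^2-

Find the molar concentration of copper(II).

0.3482 mol/L

n(S2O3^2-) = 0.01695 × 0.2045 = 3.466 × 10^-3 mol
n(I2) = n(S2O3^2-)/2 = 1.733 × 10^-3 mol
From the 2:1 ratio, n(Cu2+) in the aliquot = 2/1 × 1.733 × 10^-3 = 3.466 × 10^-3 mol
[Cu2+] = 3.466 × 10^-3 / 0.009956 = 0.3482 mol/L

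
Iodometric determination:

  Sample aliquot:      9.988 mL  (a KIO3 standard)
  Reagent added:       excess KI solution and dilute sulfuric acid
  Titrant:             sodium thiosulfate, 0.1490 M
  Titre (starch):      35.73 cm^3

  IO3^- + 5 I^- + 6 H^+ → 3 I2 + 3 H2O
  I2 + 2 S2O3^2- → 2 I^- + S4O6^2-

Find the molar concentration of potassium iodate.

n(S2O3^2-) = 0.03573 × 0.1490 = 5.324 × 10^-3 mol
n(I2) = n(S2O3^2-)/2 = 2.662 × 10^-3 mol
From the 1:3 ratio, n(IO3^-) in the aliquot = 1/3 × 2.662 × 10^-3 = 8.873 × 10^-4 mol
[IO3^-] = 8.873 × 10^-4 / 0.009988 = 0.08884 mol/L

0.08884 M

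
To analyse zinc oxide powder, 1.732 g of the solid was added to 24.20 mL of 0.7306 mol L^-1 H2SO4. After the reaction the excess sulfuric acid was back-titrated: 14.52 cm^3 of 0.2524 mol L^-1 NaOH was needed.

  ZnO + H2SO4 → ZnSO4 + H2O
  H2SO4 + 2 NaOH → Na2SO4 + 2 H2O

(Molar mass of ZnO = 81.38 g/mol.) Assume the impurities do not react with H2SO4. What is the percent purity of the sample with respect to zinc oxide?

n(H2SO4) added = 0.02420 × 0.7306 = 0.01768 mol
n(NaOH) used in back-titration = 0.01452 × 0.2524 = 3.665 × 10^-3 mol
From the 1:2 ratio, n(H2SO4) left over = 1/2 × 3.665 × 10^-3 = 1.832 × 10^-3 mol
n(H2SO4) consumed by analyte = 0.01768 − 1.832 × 10^-3 = 0.01585 mol
n(ZnO) = 0.01585 mol (1:1 ratio)
mass of ZnO = 0.01585 × 81.38 = 1.290 g
% ZnO = 1.290 / 1.732 × 100 = 74.46 %

74.46 %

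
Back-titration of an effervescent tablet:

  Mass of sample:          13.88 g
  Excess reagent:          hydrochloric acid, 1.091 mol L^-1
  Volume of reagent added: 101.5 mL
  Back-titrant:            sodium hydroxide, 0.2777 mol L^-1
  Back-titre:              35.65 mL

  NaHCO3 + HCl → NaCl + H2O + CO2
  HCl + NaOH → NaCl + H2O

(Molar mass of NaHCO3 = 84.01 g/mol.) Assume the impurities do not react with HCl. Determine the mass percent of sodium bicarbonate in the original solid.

61.03 %

n(HCl) added = 0.1015 × 1.091 = 0.1107 mol
n(NaOH) used in back-titration = 0.03565 × 0.2777 = 9.900 × 10^-3 mol
n(HCl) left over = 9.900 × 10^-3 mol (1:1 ratio)
n(HCl) consumed by analyte = 0.1107 − 9.900 × 10^-3 = 0.1008 mol
n(NaHCO3) = 0.1008 mol (1:1 ratio)
mass of NaHCO3 = 0.1008 × 84.01 = 8.471 g
% NaHCO3 = 8.471 / 13.88 × 100 = 61.03 %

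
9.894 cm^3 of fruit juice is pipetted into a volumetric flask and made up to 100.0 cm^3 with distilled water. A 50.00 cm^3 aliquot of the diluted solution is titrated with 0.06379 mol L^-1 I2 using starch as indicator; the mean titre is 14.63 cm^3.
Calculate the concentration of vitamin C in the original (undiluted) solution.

0.1886 mol/L

C6H8O6 + I2 → C6H6O6 + 2 HI
n(I2) = 0.01463 × 0.06379 = 9.332 × 10^-4 mol
n(C6H8O6) in the aliquot = 9.332 × 10^-4 mol (1:1 ratio)
[C6H8O6]_dilute = 9.332 × 10^-4 / 0.05000 = 0.01866 mol/L
Dilution factor = 100.0 / 9.894 = 10.11
[C6H8O6]_stock = 0.01866 × 10.11 = 0.1886 mol/L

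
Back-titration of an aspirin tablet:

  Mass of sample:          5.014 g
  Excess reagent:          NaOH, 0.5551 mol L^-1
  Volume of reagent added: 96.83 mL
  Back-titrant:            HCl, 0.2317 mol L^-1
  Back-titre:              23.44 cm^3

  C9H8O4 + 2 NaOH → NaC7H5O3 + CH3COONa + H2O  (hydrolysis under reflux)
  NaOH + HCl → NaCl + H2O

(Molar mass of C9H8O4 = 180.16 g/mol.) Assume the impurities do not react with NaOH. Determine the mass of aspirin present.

4.353 g

n(NaOH) added = 0.09683 × 0.5551 = 0.05375 mol
n(HCl) used in back-titration = 0.02344 × 0.2317 = 5.431 × 10^-3 mol
n(NaOH) left over = 5.431 × 10^-3 mol (1:1 ratio)
n(NaOH) consumed by analyte = 0.05375 − 5.431 × 10^-3 = 0.04832 mol
From the 1:2 ratio, n(C9H8O4) = 1/2 × 0.04832 = 0.02416 mol
mass of C9H8O4 = 0.02416 × 180.16 = 4.353 g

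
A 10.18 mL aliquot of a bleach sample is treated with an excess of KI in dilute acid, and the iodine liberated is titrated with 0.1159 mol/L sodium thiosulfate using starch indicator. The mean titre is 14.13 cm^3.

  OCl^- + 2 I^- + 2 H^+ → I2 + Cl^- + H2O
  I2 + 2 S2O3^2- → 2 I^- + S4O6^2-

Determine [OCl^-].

0.08044 mol/L

n(S2O3^2-) = 0.01413 × 0.1159 = 1.638 × 10^-3 mol
n(I2) = n(S2O3^2-)/2 = 8.188 × 10^-4 mol
n(OCl^-) in the aliquot = 8.188 × 10^-4 mol (1:1 ratio)
[OCl^-] = 8.188 × 10^-4 / 0.01018 = 0.08044 mol/L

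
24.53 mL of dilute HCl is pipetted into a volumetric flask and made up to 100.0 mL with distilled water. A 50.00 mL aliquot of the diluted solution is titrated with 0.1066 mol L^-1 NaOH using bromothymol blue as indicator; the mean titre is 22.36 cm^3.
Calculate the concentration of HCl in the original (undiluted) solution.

HCl + NaOH → NaCl + H2O
n(NaOH) = 0.02236 × 0.1066 = 2.384 × 10^-3 mol
n(HCl) in the aliquot = 2.384 × 10^-3 mol (1:1 ratio)
[HCl]_dilute = 2.384 × 10^-3 / 0.05000 = 0.04767 mol/L
Dilution factor = 100.0 / 24.53 = 4.077
[HCl]_stock = 0.04767 × 4.077 = 0.1943 mol/L

0.1943 mol/L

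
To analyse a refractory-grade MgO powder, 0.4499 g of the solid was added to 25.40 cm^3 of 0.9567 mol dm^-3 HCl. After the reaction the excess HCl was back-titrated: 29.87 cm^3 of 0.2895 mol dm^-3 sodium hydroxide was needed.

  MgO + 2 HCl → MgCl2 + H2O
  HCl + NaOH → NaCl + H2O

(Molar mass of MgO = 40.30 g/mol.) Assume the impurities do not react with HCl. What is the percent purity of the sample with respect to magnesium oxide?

n(HCl) added = 0.02540 × 0.9567 = 0.02430 mol
n(NaOH) used in back-titration = 0.02987 × 0.2895 = 8.647 × 10^-3 mol
n(HCl) left over = 8.647 × 10^-3 mol (1:1 ratio)
n(HCl) consumed by analyte = 0.02430 − 8.647 × 10^-3 = 0.01565 mol
From the 1:2 ratio, n(MgO) = 1/2 × 0.01565 = 7.826 × 10^-3 mol
mass of MgO = 7.826 × 10^-3 × 40.30 = 0.3154 g
% MgO = 0.3154 / 0.4499 × 100 = 70.11 %

70.11 %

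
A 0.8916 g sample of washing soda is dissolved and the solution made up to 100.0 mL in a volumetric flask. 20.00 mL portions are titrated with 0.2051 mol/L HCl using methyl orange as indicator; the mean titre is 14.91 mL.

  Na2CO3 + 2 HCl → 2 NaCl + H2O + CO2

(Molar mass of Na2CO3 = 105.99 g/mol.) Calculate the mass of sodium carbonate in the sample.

0.8103 g

n(HCl) per titration = 0.01491 × 0.2051 = 3.058 × 10^-3 mol
From the 1:2 ratio, n(Na2CO3) in each aliquot = 1/2 × 3.058 × 10^-3 = 1.529 × 10^-3 mol
n(Na2CO3) in the whole flask = 1.529 × 10^-3 × 100.0/20.00 = 7.645 × 10^-3 mol
mass of Na2CO3 = 7.645 × 10^-3 × 105.99 = 0.8103 g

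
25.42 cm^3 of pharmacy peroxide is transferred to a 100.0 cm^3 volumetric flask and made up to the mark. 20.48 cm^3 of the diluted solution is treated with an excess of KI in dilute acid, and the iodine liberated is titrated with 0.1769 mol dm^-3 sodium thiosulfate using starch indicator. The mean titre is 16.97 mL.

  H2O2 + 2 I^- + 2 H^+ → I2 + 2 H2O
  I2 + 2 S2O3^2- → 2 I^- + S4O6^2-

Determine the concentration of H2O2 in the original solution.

0.2883 mol/L

n(S2O3^2-) = 0.01697 × 0.1769 = 3.002 × 10^-3 mol
n(I2) = n(S2O3^2-)/2 = 1.501 × 10^-3 mol
n(H2O2) in the aliquot = 1.501 × 10^-3 mol (1:1 ratio)
[H2O2]_dilute = 1.501 × 10^-3 / 0.02048 = 0.07329 mol/L
[H2O2]_original = 0.07329 × 100.0/25.42 = 0.2883 mol/L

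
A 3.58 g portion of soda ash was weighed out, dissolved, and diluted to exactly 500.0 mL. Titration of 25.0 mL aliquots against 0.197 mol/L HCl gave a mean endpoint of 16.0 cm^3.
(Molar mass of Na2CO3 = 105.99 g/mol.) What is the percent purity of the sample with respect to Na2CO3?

93.3 %

Na2CO3 + 2 HCl → 2 NaCl + H2O + CO2
n(HCl) per titration = 0.0160 × 0.197 = 3.15 × 10^-3 mol
From the 1:2 ratio, n(Na2CO3) in each aliquot = 1/2 × 3.15 × 10^-3 = 1.58 × 10^-3 mol
n(Na2CO3) in the whole flask = 1.58 × 10^-3 × 500.0/25.0 = 0.0315 mol
mass of Na2CO3 = 0.0315 × 105.99 = 3.34 g
% Na2CO3 = 3.34 / 3.58 × 100 = 93.3 %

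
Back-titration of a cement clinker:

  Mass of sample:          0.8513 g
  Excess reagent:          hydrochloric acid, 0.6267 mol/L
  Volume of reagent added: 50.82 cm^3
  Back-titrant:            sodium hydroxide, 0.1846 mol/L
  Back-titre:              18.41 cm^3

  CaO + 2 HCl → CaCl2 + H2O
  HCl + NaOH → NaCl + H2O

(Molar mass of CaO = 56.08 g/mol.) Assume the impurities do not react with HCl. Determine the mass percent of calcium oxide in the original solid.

93.71 %

n(HCl) added = 0.05082 × 0.6267 = 0.03185 mol
n(NaOH) used in back-titration = 0.01841 × 0.1846 = 3.398 × 10^-3 mol
n(HCl) left over = 3.398 × 10^-3 mol (1:1 ratio)
n(HCl) consumed by analyte = 0.03185 − 3.398 × 10^-3 = 0.02845 mol
From the 1:2 ratio, n(CaO) = 1/2 × 0.02845 = 0.01423 mol
mass of CaO = 0.01423 × 56.08 = 0.7977 g
% CaO = 0.7977 / 0.8513 × 100 = 93.71 %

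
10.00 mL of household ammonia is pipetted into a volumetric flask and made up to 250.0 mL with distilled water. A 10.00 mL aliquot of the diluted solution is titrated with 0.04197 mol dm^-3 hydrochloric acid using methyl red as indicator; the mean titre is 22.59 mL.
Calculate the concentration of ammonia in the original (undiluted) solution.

NH3 + HCl → NH4Cl
n(HCl) = 0.02259 × 0.04197 = 9.481 × 10^-4 mol
n(NH3) in the aliquot = 9.481 × 10^-4 mol (1:1 ratio)
[NH3]_dilute = 9.481 × 10^-4 / 0.01000 = 0.09481 mol/L
Dilution factor = 250.0 / 10.00 = 25.00
[NH3]_stock = 0.09481 × 25.00 = 2.370 mol/L

2.370 mol/L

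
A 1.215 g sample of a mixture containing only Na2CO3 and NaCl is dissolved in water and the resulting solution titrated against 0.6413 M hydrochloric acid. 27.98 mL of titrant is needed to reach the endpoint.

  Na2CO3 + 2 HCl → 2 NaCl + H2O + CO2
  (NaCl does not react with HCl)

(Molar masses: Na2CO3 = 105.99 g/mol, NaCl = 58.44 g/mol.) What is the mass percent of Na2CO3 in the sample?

78.26 %

n(HCl) = 0.02798 × 0.6413 = 0.01794 mol
Let x = n(Na2CO3), y = n(NaCl).
Titrant: 2x = 0.01794;  mass: 105.99x + 58.44y = 1.215
Solving, x = 8.972 × 10^-3 mol, y = 4.519 × 10^-3 mol
mass of Na2CO3 = 8.972 × 10^-3 × 105.99 = 0.9509 g
% Na2CO3 = 0.9509 / 1.215 × 100 = 78.26 %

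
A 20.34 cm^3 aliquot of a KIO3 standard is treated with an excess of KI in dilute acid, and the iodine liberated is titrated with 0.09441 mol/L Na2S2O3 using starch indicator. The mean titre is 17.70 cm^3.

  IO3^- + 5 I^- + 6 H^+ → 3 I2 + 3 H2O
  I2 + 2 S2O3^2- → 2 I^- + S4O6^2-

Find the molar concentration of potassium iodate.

n(S2O3^2-) = 0.01770 × 0.09441 = 1.671 × 10^-3 mol
n(I2) = n(S2O3^2-)/2 = 8.355 × 10^-4 mol
From the 1:3 ratio, n(IO3^-) in the aliquot = 1/3 × 8.355 × 10^-4 = 2.785 × 10^-4 mol
[IO3^-] = 2.785 × 10^-4 / 0.02034 = 0.01369 mol/L

0.01369 mol/L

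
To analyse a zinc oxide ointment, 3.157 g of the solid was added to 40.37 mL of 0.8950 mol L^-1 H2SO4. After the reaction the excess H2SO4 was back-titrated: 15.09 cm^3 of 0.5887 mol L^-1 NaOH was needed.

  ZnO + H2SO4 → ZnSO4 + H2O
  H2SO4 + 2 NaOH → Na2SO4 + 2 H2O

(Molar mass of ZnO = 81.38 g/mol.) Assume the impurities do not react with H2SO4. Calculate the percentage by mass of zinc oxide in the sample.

n(H2SO4) added = 0.04037 × 0.8950 = 0.03613 mol
n(NaOH) used in back-titration = 0.01509 × 0.5887 = 8.883 × 10^-3 mol
From the 1:2 ratio, n(H2SO4) left over = 1/2 × 8.883 × 10^-3 = 4.442 × 10^-3 mol
n(H2SO4) consumed by analyte = 0.03613 − 4.442 × 10^-3 = 0.03169 mol
n(ZnO) = 0.03169 mol (1:1 ratio)
mass of ZnO = 0.03169 × 81.38 = 2.579 g
% ZnO = 2.579 / 3.157 × 100 = 81.69 %

81.69 %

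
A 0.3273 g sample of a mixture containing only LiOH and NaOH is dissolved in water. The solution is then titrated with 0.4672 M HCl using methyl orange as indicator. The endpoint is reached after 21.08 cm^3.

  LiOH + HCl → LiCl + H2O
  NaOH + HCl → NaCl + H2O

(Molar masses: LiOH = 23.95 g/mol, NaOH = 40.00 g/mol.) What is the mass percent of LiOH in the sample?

30.38 %

n(HCl) = 0.02108 × 0.4672 = 9.849 × 10^-3 mol
Let x = n(LiOH), y = n(NaOH).
Titrant: 1x + 1y = 9.849 × 10^-3;  mass: 23.95x + 40.00y = 0.3273
Solving, x = 4.152 × 10^-3 mol, y = 5.696 × 10^-3 mol
mass of LiOH = 4.152 × 10^-3 × 23.95 = 0.09945 g
% LiOH = 0.09945 / 0.3273 × 100 = 30.38 %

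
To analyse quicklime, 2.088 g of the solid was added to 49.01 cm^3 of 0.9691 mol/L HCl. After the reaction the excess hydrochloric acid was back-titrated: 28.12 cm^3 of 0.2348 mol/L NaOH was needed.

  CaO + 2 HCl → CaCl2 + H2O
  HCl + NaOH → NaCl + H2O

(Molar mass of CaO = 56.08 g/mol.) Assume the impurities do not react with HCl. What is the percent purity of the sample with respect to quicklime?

54.92 %

n(HCl) added = 0.04901 × 0.9691 = 0.04750 mol
n(NaOH) used in back-titration = 0.02812 × 0.2348 = 6.603 × 10^-3 mol
n(HCl) left over = 6.603 × 10^-3 mol (1:1 ratio)
n(HCl) consumed by analyte = 0.04750 − 6.603 × 10^-3 = 0.04089 mol
From the 1:2 ratio, n(CaO) = 1/2 × 0.04089 = 0.02045 mol
mass of CaO = 0.02045 × 56.08 = 1.147 g
% CaO = 1.147 / 2.088 × 100 = 54.92 %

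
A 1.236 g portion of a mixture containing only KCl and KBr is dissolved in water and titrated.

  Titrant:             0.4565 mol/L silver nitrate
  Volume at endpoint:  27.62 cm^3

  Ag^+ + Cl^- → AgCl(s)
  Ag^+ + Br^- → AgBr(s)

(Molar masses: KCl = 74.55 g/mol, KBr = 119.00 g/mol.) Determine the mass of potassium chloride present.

0.4435 g

n(AgNO3) = 0.02762 × 0.4565 = 0.01261 mol
Let x = n(KCl), y = n(KBr).
Titrant: 1x + 1y = 0.01261;  mass: 74.55x + 119.00y = 1.236
Solving, x = 5.949 × 10^-3 mol, y = 6.660 × 10^-3 mol
mass of KCl = 5.949 × 10^-3 × 74.55 = 0.4435 g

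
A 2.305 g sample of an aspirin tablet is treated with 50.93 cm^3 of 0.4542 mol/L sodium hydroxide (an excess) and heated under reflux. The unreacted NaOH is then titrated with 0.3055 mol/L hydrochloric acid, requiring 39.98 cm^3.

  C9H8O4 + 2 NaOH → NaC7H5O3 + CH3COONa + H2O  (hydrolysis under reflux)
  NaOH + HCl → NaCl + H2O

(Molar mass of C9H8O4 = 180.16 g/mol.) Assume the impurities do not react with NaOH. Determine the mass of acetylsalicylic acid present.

0.9835 g

n(NaOH) added = 0.05093 × 0.4542 = 0.02313 mol
n(HCl) used in back-titration = 0.03998 × 0.3055 = 0.01221 mol
n(NaOH) left over = 0.01221 mol (1:1 ratio)
n(NaOH) consumed by analyte = 0.02313 − 0.01221 = 0.01092 mol
From the 1:2 ratio, n(C9H8O4) = 1/2 × 0.01092 = 5.459 × 10^-3 mol
mass of C9H8O4 = 5.459 × 10^-3 × 180.16 = 0.9835 g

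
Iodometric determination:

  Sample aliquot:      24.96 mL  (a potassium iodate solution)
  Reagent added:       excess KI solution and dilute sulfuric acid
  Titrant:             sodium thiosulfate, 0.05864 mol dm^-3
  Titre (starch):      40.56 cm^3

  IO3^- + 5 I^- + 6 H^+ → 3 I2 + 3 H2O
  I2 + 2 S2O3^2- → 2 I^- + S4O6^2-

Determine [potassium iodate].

0.01588 mol/L

n(S2O3^2-) = 0.04056 × 0.05864 = 2.378 × 10^-3 mol
n(I2) = n(S2O3^2-)/2 = 1.189 × 10^-3 mol
From the 1:3 ratio, n(IO3^-) in the aliquot = 1/3 × 1.189 × 10^-3 = 3.964 × 10^-4 mol
[IO3^-] = 3.964 × 10^-4 / 0.02496 = 0.01588 mol/L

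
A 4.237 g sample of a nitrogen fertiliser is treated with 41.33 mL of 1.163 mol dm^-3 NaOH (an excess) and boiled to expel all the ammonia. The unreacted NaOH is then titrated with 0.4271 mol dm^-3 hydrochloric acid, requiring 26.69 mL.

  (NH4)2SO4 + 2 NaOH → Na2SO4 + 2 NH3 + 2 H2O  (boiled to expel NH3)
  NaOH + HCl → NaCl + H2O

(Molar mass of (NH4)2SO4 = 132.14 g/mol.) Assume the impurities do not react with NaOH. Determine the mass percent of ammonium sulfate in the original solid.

57.18 %

n(NaOH) added = 0.04133 × 1.163 = 0.04807 mol
n(HCl) used in back-titration = 0.02669 × 0.4271 = 0.01140 mol
n(NaOH) left over = 0.01140 mol (1:1 ratio)
n(NaOH) consumed by analyte = 0.04807 − 0.01140 = 0.03667 mol
From the 1:2 ratio, n((NH4)2SO4) = 1/2 × 0.03667 = 0.01833 mol
mass of (NH4)2SO4 = 0.01833 × 132.14 = 2.423 g
% (NH4)2SO4 = 2.423 / 4.237 × 100 = 57.18 %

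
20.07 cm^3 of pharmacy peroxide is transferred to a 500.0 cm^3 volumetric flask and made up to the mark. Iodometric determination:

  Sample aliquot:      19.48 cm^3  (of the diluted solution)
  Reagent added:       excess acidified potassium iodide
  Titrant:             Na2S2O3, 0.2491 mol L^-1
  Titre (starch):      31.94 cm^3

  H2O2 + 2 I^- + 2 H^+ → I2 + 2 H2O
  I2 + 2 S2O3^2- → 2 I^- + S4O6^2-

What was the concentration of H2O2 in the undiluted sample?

n(S2O3^2-) = 0.03194 × 0.2491 = 7.956 × 10^-3 mol
n(I2) = n(S2O3^2-)/2 = 3.978 × 10^-3 mol
n(H2O2) in the aliquot = 3.978 × 10^-3 mol (1:1 ratio)
[H2O2]_dilute = 3.978 × 10^-3 / 0.01948 = 0.2042 mol/L
[H2O2]_original = 0.2042 × 500.0/20.07 = 5.088 mol/L

5.088 mol/L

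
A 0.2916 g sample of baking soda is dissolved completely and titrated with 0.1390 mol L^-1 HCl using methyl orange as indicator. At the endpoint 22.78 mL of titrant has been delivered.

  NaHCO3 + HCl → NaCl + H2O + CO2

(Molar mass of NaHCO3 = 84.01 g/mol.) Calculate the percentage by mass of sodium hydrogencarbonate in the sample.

n(HCl) = 0.02278 L × 0.1390 mol/L = 3.166 × 10^-3 mol
n(NaHCO3) = 3.166 × 10^-3 mol (1:1 ratio)
mass of NaHCO3 = 3.166 × 10^-3 × 84.01 g/mol = 0.2660 g
% NaHCO3 = 0.2660 / 0.2916 × 100 = 91.22 %

91.22 %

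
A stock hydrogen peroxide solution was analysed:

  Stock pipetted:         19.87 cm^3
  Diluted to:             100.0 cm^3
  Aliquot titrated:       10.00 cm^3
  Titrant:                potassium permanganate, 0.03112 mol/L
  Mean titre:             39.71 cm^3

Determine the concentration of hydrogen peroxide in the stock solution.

2 MnO4^- + 5 H2O2 + 6 H^+ → 2 Mn^2+ + 5 O2 + 8 H2O
n(KMnO4) = 0.03971 × 0.03112 = 1.236 × 10^-3 mol
From the 5:2 ratio, n(H2O2) in the aliquot = 5/2 × 1.236 × 10^-3 = 3.089 × 10^-3 mol
[H2O2]_dilute = 3.089 × 10^-3 / 0.01000 = 0.3089 mol/L
Dilution factor = 100.0 / 19.87 = 5.033
[H2O2]_stock = 0.3089 × 5.033 = 1.555 mol/L

1.555 mol/L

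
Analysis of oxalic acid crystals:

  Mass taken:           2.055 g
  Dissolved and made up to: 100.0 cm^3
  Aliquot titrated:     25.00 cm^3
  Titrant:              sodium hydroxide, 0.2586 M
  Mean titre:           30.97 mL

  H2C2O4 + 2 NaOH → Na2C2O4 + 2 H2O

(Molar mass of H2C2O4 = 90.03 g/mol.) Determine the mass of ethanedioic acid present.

n(NaOH) per titration = 0.03097 × 0.2586 = 8.009 × 10^-3 mol
From the 1:2 ratio, n(H2C2O4) in each aliquot = 1/2 × 8.009 × 10^-3 = 4.004 × 10^-3 mol
n(H2C2O4) in the whole flask = 4.004 × 10^-3 × 100.0/25.00 = 0.01602 mol
mass of H2C2O4 = 0.01602 × 90.03 = 1.442 g

1.442 g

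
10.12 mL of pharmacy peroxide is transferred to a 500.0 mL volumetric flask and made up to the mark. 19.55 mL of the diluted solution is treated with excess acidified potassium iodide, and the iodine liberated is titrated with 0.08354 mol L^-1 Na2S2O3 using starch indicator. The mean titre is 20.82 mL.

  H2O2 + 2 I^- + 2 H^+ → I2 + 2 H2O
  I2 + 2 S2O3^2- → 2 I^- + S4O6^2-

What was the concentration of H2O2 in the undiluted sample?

2.198 mol/L

n(S2O3^2-) = 0.02082 × 0.08354 = 1.739 × 10^-3 mol
n(I2) = n(S2O3^2-)/2 = 8.697 × 10^-4 mol
n(H2O2) in the aliquot = 8.697 × 10^-4 mol (1:1 ratio)
[H2O2]_dilute = 8.697 × 10^-4 / 0.01955 = 0.04448 mol/L
[H2O2]_original = 0.04448 × 500.0/10.12 = 2.198 mol/L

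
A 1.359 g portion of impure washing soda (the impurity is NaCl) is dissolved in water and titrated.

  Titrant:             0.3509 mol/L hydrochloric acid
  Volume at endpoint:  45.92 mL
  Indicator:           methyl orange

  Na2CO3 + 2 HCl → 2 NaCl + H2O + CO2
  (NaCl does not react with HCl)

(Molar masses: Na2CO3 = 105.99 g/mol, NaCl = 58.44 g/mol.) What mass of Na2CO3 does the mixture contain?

n(HCl) = 0.04592 × 0.3509 = 0.01611 mol
Let x = n(Na2CO3), y = n(NaCl).
Titrant: 2x = 0.01611;  mass: 105.99x + 58.44y = 1.359
Solving, x = 8.057 × 10^-3 mol, y = 8.643 × 10^-3 mol
mass of Na2CO3 = 8.057 × 10^-3 × 105.99 = 0.8539 g

0.8539 g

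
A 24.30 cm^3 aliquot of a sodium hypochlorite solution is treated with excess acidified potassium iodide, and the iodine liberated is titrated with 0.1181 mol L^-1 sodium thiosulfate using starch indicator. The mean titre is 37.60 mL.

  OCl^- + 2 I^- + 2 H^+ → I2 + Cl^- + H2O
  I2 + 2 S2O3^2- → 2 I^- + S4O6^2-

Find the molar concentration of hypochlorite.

n(S2O3^2-) = 0.03760 × 0.1181 = 4.441 × 10^-3 mol
n(I2) = n(S2O3^2-)/2 = 2.220 × 10^-3 mol
n(OCl^-) in the aliquot = 2.220 × 10^-3 mol (1:1 ratio)
[OCl^-] = 2.220 × 10^-3 / 0.02430 = 0.09137 mol/L

0.09137 mol/L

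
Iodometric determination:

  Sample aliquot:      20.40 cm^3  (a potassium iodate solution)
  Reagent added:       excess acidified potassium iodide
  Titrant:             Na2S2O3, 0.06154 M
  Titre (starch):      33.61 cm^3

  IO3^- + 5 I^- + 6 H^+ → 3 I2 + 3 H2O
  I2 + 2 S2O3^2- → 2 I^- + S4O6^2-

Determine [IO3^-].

n(S2O3^2-) = 0.03361 × 0.06154 = 2.068 × 10^-3 mol
n(I2) = n(S2O3^2-)/2 = 1.034 × 10^-3 mol
From the 1:3 ratio, n(IO3^-) in the aliquot = 1/3 × 1.034 × 10^-3 = 3.447 × 10^-4 mol
[IO3^-] = 3.447 × 10^-4 / 0.02040 = 0.01690 mol/L

0.01690 M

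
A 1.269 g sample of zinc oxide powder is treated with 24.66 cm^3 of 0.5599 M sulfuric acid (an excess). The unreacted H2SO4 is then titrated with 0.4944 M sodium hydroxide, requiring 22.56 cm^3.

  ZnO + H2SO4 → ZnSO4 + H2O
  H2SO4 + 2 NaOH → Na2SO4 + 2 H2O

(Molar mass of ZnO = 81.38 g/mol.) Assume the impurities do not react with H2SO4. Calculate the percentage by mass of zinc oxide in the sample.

n(H2SO4) added = 0.02466 × 0.5599 = 0.01381 mol
n(NaOH) used in back-titration = 0.02256 × 0.4944 = 0.01115 mol
From the 1:2 ratio, n(H2SO4) left over = 1/2 × 0.01115 = 5.577 × 10^-3 mol
n(H2SO4) consumed by analyte = 0.01381 − 5.577 × 10^-3 = 8.230 × 10^-3 mol
n(ZnO) = 8.230 × 10^-3 mol (1:1 ratio)
mass of ZnO = 8.230 × 10^-3 × 81.38 = 0.6698 g
% ZnO = 0.6698 / 1.269 × 100 = 52.78 %

52.78 %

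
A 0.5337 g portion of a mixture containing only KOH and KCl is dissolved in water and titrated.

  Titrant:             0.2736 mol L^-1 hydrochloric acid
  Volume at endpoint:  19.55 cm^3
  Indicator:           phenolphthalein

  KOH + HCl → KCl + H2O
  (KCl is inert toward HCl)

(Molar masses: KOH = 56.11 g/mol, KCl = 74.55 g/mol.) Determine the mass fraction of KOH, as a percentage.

n(HCl) = 0.01955 × 0.2736 = 5.349 × 10^-3 mol
Let x = n(KOH), y = n(KCl).
Titrant: 1x = 5.349 × 10^-3;  mass: 56.11x + 74.55y = 0.5337
Solving, x = 5.349 × 10^-3 mol, y = 3.133 × 10^-3 mol
mass of KOH = 5.349 × 10^-3 × 56.11 = 0.3001 g
% KOH = 0.3001 / 0.5337 × 100 = 56.23 %

56.23 %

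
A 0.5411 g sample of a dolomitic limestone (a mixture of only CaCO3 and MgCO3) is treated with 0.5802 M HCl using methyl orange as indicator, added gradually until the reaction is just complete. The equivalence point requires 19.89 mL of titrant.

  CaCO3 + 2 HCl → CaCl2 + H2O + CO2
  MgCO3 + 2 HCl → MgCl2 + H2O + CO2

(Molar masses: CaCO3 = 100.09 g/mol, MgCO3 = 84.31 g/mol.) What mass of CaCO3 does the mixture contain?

n(HCl) = 0.01989 × 0.5802 = 0.01154 mol
Let x = n(CaCO3), y = n(MgCO3).
Titrant: 2x + 2y = 0.01154;  mass: 100.09x + 84.31y = 0.5411
Solving, x = 3.462 × 10^-3 mol, y = 2.309 × 10^-3 mol
mass of CaCO3 = 3.462 × 10^-3 × 100.09 = 0.3465 g

0.3465 g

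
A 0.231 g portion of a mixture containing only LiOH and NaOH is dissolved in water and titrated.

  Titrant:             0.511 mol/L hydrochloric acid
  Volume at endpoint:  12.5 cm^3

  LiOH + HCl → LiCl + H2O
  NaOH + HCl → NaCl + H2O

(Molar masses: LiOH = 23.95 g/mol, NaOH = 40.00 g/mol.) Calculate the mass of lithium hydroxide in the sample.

0.0366 g

n(HCl) = 0.0125 × 0.511 = 6.39 × 10^-3 mol
Let x = n(LiOH), y = n(NaOH).
Titrant: 1x + 1y = 6.39 × 10^-3;  mass: 23.95x + 40.00y = 0.231
Solving, x = 1.53 × 10^-3 mol, y = 4.86 × 10^-3 mol
mass of LiOH = 1.53 × 10^-3 × 23.95 = 0.0366 g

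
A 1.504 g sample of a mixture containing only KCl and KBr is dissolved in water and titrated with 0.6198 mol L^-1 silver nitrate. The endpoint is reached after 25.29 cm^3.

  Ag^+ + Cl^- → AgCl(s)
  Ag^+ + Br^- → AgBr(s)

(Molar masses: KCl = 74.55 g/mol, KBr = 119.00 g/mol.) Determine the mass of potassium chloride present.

0.6060 g

n(AgNO3) = 0.02529 × 0.6198 = 0.01567 mol
Let x = n(KCl), y = n(KBr).
Titrant: 1x + 1y = 0.01567;  mass: 74.55x + 119.00y = 1.504
Solving, x = 8.128 × 10^-3 mol, y = 7.547 × 10^-3 mol
mass of KCl = 8.128 × 10^-3 × 74.55 = 0.6060 g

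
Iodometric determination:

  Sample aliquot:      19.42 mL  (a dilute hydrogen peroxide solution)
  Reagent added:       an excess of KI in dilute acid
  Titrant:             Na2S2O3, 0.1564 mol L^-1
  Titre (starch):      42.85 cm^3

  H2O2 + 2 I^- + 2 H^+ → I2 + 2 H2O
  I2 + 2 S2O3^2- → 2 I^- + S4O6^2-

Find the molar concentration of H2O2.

0.1725 mol/L

n(S2O3^2-) = 0.04285 × 0.1564 = 6.702 × 10^-3 mol
n(I2) = n(S2O3^2-)/2 = 3.351 × 10^-3 mol
n(H2O2) in the aliquot = 3.351 × 10^-3 mol (1:1 ratio)
[H2O2] = 3.351 × 10^-3 / 0.01942 = 0.1725 mol/L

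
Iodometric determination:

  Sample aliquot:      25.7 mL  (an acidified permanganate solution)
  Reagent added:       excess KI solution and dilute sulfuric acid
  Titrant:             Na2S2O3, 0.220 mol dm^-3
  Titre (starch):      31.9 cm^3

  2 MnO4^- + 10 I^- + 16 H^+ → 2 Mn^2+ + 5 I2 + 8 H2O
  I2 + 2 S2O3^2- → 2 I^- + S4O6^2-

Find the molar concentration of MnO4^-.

0.0546 mol/L

n(S2O3^2-) = 0.0319 × 0.220 = 7.02 × 10^-3 mol
n(I2) = n(S2O3^2-)/2 = 3.51 × 10^-3 mol
From the 2:5 ratio, n(MnO4^-) in the aliquot = 2/5 × 3.51 × 10^-3 = 1.40 × 10^-3 mol
[MnO4^-] = 1.40 × 10^-3 / 0.0257 = 0.0546 mol/L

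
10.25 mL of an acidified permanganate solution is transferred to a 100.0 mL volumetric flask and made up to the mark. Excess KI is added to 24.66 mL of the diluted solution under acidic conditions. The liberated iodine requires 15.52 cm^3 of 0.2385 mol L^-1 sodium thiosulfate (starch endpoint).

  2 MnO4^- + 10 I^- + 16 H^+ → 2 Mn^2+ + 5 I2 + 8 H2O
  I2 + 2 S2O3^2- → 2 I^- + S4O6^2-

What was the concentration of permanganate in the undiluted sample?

0.2929 mol/L

n(S2O3^2-) = 0.01552 × 0.2385 = 3.702 × 10^-3 mol
n(I2) = n(S2O3^2-)/2 = 1.851 × 10^-3 mol
From the 2:5 ratio, n(MnO4^-) in the aliquot = 2/5 × 1.851 × 10^-3 = 7.403 × 10^-4 mol
[MnO4^-]_dilute = 7.403 × 10^-4 / 0.02466 = 0.03002 mol/L
[MnO4^-]_original = 0.03002 × 100.0/10.25 = 0.2929 mol/L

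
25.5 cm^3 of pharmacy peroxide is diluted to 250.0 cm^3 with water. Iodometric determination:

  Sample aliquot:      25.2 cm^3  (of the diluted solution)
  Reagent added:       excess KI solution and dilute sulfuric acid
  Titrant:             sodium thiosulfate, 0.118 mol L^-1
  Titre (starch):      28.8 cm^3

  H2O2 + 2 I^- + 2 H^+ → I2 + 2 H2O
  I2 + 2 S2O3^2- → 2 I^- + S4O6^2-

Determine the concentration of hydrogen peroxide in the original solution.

0.661 mol/L

n(S2O3^2-) = 0.0288 × 0.118 = 3.40 × 10^-3 mol
n(I2) = n(S2O3^2-)/2 = 1.70 × 10^-3 mol
n(H2O2) in the aliquot = 1.70 × 10^-3 mol (1:1 ratio)
[H2O2]_dilute = 1.70 × 10^-3 / 0.0252 = 0.0674 mol/L
[H2O2]_original = 0.0674 × 250.0/25.5 = 0.661 mol/L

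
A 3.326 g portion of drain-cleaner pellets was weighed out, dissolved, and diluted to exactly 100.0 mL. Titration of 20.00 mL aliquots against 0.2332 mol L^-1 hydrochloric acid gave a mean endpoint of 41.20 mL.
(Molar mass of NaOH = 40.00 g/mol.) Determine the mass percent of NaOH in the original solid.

57.77 %

NaOH + HCl → NaCl + H2O
n(HCl) per titration = 0.04120 × 0.2332 = 9.608 × 10^-3 mol
n(NaOH) in each aliquot = 9.608 × 10^-3 mol (1:1 ratio)
n(NaOH) in the whole flask = 9.608 × 10^-3 × 100.0/20.00 = 0.04804 mol
mass of NaOH = 0.04804 × 40.00 = 1.922 g
% NaOH = 1.922 / 3.326 × 100 = 57.77 %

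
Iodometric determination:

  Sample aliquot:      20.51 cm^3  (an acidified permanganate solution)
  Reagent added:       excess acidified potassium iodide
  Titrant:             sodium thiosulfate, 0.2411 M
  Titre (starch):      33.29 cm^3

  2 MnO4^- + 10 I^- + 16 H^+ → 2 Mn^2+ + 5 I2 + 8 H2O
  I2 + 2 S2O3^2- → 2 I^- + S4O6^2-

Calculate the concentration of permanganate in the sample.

n(S2O3^2-) = 0.03329 × 0.2411 = 8.026 × 10^-3 mol
n(I2) = n(S2O3^2-)/2 = 4.013 × 10^-3 mol
From the 2:5 ratio, n(MnO4^-) in the aliquot = 2/5 × 4.013 × 10^-3 = 1.605 × 10^-3 mol
[MnO4^-] = 1.605 × 10^-3 / 0.02051 = 0.07827 mol/L

0.07827 M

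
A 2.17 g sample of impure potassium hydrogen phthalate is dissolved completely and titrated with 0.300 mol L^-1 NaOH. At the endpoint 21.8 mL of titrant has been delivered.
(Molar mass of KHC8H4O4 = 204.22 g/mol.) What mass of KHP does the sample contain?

1.34 g

KHC8H4O4 + NaOH → KNaC8H4O4 + H2O
n(NaOH) = 0.0218 L × 0.300 mol/L = 6.54 × 10^-3 mol
n(KHC8H4O4) = 6.54 × 10^-3 mol (1:1 ratio)
mass of KHC8H4O4 = 6.54 × 10^-3 × 204.22 g/mol = 1.34 g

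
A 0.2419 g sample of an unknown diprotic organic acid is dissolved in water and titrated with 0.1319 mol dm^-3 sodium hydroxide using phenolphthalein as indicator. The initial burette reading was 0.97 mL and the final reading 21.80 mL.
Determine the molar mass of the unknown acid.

176.1 g/mol

n(NaOH) = 0.02083 L × 0.1319 mol/L = 2.747 × 10^-3 mol
From the 1:2 ratio, n(H2A) = 1/2 × 2.747 × 10^-3 = 1.374 × 10^-3 mol
M = m / n = 0.2419 g / 1.374 × 10^-3 mol = 176.1 g/mol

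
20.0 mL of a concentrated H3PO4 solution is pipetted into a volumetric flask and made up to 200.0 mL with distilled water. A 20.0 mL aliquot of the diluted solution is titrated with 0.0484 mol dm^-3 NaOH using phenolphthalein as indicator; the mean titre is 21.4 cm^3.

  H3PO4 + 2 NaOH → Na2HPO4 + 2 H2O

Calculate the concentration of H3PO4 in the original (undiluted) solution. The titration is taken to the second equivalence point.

n(NaOH) = 0.0214 × 0.0484 = 1.04 × 10^-3 mol
From the 1:2 ratio, n(H3PO4) in the aliquot = 1/2 × 1.04 × 10^-3 = 5.18 × 10^-4 mol
[H3PO4]_dilute = 5.18 × 10^-4 / 0.0200 = 0.0259 mol/L
Dilution factor = 200.0 / 20.0 = 10.00
[H3PO4]_stock = 0.0259 × 10.00 = 0.259 mol/L

0.259 mol/L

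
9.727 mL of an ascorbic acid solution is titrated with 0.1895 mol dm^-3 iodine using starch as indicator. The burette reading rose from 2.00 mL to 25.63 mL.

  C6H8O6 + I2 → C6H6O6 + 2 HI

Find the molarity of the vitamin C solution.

0.4604 mol/L

n(I2) = 0.02363 L × 0.1895 mol/L = 4.478 × 10^-3 mol
n(C6H8O6) = 4.478 × 10^-3 mol (1:1 mole ratio)
[C6H8O6] = 4.478 × 10^-3 mol / 0.009727 L = 0.4604 mol/L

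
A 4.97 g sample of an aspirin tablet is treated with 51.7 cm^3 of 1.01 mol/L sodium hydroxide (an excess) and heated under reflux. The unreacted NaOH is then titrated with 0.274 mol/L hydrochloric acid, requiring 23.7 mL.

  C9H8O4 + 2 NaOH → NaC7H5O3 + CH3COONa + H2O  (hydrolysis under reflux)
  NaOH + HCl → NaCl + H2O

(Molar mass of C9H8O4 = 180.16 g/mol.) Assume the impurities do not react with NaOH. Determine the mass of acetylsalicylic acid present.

4.12 g

n(NaOH) added = 0.0517 × 1.01 = 0.0522 mol
n(HCl) used in back-titration = 0.0237 × 0.274 = 6.49 × 10^-3 mol
n(NaOH) left over = 6.49 × 10^-3 mol (1:1 ratio)
n(NaOH) consumed by analyte = 0.0522 − 6.49 × 10^-3 = 0.0457 mol
From the 1:2 ratio, n(C9H8O4) = 1/2 × 0.0457 = 0.0229 mol
mass of C9H8O4 = 0.0229 × 180.16 = 4.12 g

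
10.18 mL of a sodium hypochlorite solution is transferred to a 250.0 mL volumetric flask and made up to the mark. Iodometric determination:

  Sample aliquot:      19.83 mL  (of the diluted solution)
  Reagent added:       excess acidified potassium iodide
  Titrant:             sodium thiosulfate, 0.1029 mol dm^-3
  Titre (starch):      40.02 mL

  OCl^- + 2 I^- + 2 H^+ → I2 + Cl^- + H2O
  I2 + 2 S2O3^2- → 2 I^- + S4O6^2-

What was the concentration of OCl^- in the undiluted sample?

2.550 mol/L

n(S2O3^2-) = 0.04002 × 0.1029 = 4.118 × 10^-3 mol
n(I2) = n(S2O3^2-)/2 = 2.059 × 10^-3 mol
n(OCl^-) in the aliquot = 2.059 × 10^-3 mol (1:1 ratio)
[OCl^-]_dilute = 2.059 × 10^-3 / 0.01983 = 0.1038 mol/L
[OCl^-]_original = 0.1038 × 250.0/10.18 = 2.550 mol/L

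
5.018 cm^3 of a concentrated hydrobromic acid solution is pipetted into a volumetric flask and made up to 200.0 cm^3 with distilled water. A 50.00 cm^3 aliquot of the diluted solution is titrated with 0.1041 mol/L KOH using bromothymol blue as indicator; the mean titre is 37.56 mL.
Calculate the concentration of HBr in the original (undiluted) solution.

3.117 mol/L

HBr + KOH → KBr + H2O
n(KOH) = 0.03756 × 0.1041 = 3.910 × 10^-3 mol
n(HBr) in the aliquot = 3.910 × 10^-3 mol (1:1 ratio)
[HBr]_dilute = 3.910 × 10^-3 / 0.05000 = 0.07820 mol/L
Dilution factor = 200.0 / 5.018 = 39.86
[HBr]_stock = 0.07820 × 39.86 = 3.117 mol/L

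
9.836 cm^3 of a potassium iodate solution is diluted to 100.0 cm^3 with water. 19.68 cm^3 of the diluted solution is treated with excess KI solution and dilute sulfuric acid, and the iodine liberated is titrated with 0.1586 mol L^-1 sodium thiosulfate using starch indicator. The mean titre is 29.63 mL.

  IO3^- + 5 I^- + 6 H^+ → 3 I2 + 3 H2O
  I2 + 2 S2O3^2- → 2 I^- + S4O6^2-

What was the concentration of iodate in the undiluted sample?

0.4046 mol/L

n(S2O3^2-) = 0.02963 × 0.1586 = 4.699 × 10^-3 mol
n(I2) = n(S2O3^2-)/2 = 2.350 × 10^-3 mol
From the 1:3 ratio, n(IO3^-) in the aliquot = 1/3 × 2.350 × 10^-3 = 7.832 × 10^-4 mol
[IO3^-]_dilute = 7.832 × 10^-4 / 0.01968 = 0.03980 mol/L
[IO3^-]_original = 0.03980 × 100.0/9.836 = 0.4046 mol/L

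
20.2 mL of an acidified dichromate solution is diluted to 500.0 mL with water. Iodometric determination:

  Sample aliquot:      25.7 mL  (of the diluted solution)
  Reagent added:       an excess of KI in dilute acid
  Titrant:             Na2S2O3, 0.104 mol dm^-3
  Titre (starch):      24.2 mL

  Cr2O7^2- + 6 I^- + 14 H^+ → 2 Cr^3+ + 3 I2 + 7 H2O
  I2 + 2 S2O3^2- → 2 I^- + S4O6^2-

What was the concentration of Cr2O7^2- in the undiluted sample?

0.404 mol/L

n(S2O3^2-) = 0.0242 × 0.104 = 2.52 × 10^-3 mol
n(I2) = n(S2O3^2-)/2 = 1.26 × 10^-3 mol
From the 1:3 ratio, n(Cr2O7^2-) in the aliquot = 1/3 × 1.26 × 10^-3 = 4.19 × 10^-4 mol
[Cr2O7^2-]_dilute = 4.19 × 10^-4 / 0.0257 = 0.0163 mol/L
[Cr2O7^2-]_original = 0.0163 × 500.0/20.2 = 0.404 mol/L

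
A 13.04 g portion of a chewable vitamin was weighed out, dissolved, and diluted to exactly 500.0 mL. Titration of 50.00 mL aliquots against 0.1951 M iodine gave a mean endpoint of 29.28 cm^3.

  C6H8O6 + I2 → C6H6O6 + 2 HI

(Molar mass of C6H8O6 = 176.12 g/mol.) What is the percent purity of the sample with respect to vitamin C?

77.15 %

n(I2) per titration = 0.02928 × 0.1951 = 5.713 × 10^-3 mol
n(C6H8O6) in each aliquot = 5.713 × 10^-3 mol (1:1 ratio)
n(C6H8O6) in the whole flask = 5.713 × 10^-3 × 500.0/50.00 = 0.05713 mol
mass of C6H8O6 = 0.05713 × 176.12 = 10.06 g
% C6H8O6 = 10.06 / 13.04 × 100 = 77.15 %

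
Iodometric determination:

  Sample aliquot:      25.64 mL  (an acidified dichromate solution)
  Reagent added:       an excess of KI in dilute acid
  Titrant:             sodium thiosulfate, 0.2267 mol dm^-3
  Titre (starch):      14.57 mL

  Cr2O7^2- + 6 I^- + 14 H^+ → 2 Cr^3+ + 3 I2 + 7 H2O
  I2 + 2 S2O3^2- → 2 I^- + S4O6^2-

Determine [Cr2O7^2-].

0.02147 mol/L

n(S2O3^2-) = 0.01457 × 0.2267 = 3.303 × 10^-3 mol
n(I2) = n(S2O3^2-)/2 = 1.652 × 10^-3 mol
From the 1:3 ratio, n(Cr2O7^2-) in the aliquot = 1/3 × 1.652 × 10^-3 = 5.505 × 10^-4 mol
[Cr2O7^2-] = 5.505 × 10^-4 / 0.02564 = 0.02147 mol/L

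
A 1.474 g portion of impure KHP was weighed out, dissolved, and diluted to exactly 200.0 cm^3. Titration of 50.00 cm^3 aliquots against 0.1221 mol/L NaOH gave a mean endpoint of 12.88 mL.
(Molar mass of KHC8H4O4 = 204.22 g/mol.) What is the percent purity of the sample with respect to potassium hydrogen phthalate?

87.15 %

KHC8H4O4 + NaOH → KNaC8H4O4 + H2O
n(NaOH) per titration = 0.01288 × 0.1221 = 1.573 × 10^-3 mol
n(KHC8H4O4) in each aliquot = 1.573 × 10^-3 mol (1:1 ratio)
n(KHC8H4O4) in the whole flask = 1.573 × 10^-3 × 200.0/50.00 = 6.291 × 10^-3 mol
mass of KHC8H4O4 = 6.291 × 10^-3 × 204.22 = 1.285 g
% KHC8H4O4 = 1.285 / 1.474 × 100 = 87.15 %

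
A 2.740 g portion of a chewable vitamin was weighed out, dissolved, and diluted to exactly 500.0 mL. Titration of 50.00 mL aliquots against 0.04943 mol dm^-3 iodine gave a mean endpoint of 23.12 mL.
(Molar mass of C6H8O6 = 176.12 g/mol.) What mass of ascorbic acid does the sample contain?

2.013 g

C6H8O6 + I2 → C6H6O6 + 2 HI
n(I2) per titration = 0.02312 × 0.04943 = 1.143 × 10^-3 mol
n(C6H8O6) in each aliquot = 1.143 × 10^-3 mol (1:1 ratio)
n(C6H8O6) in the whole flask = 1.143 × 10^-3 × 500.0/50.00 = 0.01143 mol
mass of C6H8O6 = 0.01143 × 176.12 = 2.013 g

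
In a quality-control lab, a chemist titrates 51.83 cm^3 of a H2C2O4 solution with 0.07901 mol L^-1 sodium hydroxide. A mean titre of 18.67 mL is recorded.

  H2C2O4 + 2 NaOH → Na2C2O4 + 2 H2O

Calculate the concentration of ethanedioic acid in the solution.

n(NaOH) = 0.01867 L × 0.07901 mol/L = 1.475 × 10^-3 mol
From the 1:2 mole ratio, n(H2C2O4) = 1/2 × 1.475 × 10^-3 = 7.376 × 10^-4 mol
[H2C2O4] = 7.376 × 10^-4 mol / 0.05183 L = 0.01423 mol/L

0.01423 mol/L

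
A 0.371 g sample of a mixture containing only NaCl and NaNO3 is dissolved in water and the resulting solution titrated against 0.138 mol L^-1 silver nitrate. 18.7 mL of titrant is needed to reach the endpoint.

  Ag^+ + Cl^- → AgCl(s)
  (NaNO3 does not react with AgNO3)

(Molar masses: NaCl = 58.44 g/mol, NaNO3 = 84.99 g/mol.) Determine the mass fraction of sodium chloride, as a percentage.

n(AgNO3) = 0.0187 × 0.138 = 2.58 × 10^-3 mol
Let x = n(NaCl), y = n(NaNO3).
Titrant: 1x = 2.58 × 10^-3;  mass: 58.44x + 84.99y = 0.371
Solving, x = 2.58 × 10^-3 mol, y = 2.59 × 10^-3 mol
mass of NaCl = 2.58 × 10^-3 × 58.44 = 0.151 g
% NaCl = 0.151 / 0.371 × 100 = 40.6 %

40.6 %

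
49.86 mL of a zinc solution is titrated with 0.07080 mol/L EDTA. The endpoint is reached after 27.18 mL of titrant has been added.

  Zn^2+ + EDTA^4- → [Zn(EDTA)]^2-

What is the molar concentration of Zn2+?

0.03859 mol/L

n(EDTA) = 0.02718 L × 0.07080 mol/L = 1.924 × 10^-3 mol
n(Zn2+) = 1.924 × 10^-3 mol (1:1 mole ratio)
[Zn2+] = 1.924 × 10^-3 mol / 0.04986 L = 0.03859 mol/L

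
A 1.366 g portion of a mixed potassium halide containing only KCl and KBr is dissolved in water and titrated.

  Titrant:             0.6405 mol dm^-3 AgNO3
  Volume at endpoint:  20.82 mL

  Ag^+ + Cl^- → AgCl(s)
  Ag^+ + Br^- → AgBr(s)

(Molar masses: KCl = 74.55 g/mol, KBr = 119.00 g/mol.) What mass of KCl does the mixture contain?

n(AgNO3) = 0.02082 × 0.6405 = 0.01334 mol
Let x = n(KCl), y = n(KBr).
Titrant: 1x + 1y = 0.01334;  mass: 74.55x + 119.00y = 1.366
Solving, x = 4.969 × 10^-3 mol, y = 8.366 × 10^-3 mol
mass of KCl = 4.969 × 10^-3 × 74.55 = 0.3705 g

0.3705 g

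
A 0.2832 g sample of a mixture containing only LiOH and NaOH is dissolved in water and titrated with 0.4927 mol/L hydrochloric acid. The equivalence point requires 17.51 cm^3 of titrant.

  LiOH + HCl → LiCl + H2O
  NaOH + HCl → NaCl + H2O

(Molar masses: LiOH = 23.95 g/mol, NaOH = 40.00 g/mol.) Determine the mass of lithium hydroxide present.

0.09235 g

n(HCl) = 0.01751 × 0.4927 = 8.627 × 10^-3 mol
Let x = n(LiOH), y = n(NaOH).
Titrant: 1x + 1y = 8.627 × 10^-3;  mass: 23.95x + 40.00y = 0.2832
Solving, x = 3.856 × 10^-3 mol, y = 4.771 × 10^-3 mol
mass of LiOH = 3.856 × 10^-3 × 23.95 = 0.09235 g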